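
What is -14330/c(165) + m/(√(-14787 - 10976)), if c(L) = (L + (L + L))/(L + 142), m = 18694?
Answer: -879862/99 - 18694*I*√25763/25763 ≈ -8887.5 - 116.47*I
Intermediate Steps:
c(L) = 3*L/(142 + L) (c(L) = (L + 2*L)/(142 + L) = (3*L)/(142 + L) = 3*L/(142 + L))
-14330/c(165) + m/(√(-14787 - 10976)) = -14330/(3*165/(142 + 165)) + 18694/(√(-14787 - 10976)) = -14330/(3*165/307) + 18694/(√(-25763)) = -14330/(3*165*(1/307)) + 18694/((I*√25763)) = -14330/495/307 + 18694*(-I*√25763/25763) = -14330*307/495 - 18694*I*√25763/25763 = -879862/99 - 18694*I*√25763/25763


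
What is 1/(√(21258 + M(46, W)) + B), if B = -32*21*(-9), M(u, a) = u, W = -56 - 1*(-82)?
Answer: 756/4569625 - √5326/18278500 ≈ 0.00016145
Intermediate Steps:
W = 26 (W = -56 + 82 = 26)
B = 6048 (B = -672*(-9) = 6048)
1/(√(21258 + M(46, W)) + B) = 1/(√(21258 + 46) + 6048) = 1/(√21304 + 6048) = 1/(2*√5326 + 6048) = 1/(6048 + 2*√5326)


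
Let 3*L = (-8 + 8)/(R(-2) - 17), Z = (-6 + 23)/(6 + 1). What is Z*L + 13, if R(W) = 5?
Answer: 13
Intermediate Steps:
Z = 17/7 ≈ 2.4286
L = 0 (L = ((-8 + 8)/(5 - 17))/3 = (0/(-12))/3 = (0*(-1/12))/3 = (1/3)*0 = 0)
Z*L + 13 = (17/7)*0 + 13 = 0 + 13 = 13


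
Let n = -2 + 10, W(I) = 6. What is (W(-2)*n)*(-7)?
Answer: -336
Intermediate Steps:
n = 8
(W(-2)*n)*(-7) = (6*8)*(-7) = 48*(-7) = -336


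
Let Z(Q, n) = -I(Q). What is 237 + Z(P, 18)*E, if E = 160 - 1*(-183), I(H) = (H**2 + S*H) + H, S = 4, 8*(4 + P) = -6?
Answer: 10309/16 ≈ 644.31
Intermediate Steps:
P = -19/4 (P = -4 + (1/8)*(-6) = -4 - 3/4 = -19/4 ≈ -4.7500)
I(H) = H**2 + 5*H (I(H) = (H**2 + 4*H) + H = H**2 + 5*H)
Z(Q, n) = -Q*(5 + Q)
E = 343 (E = 160 + 183 = 343)
237 + Z(P, 18)*E = 237 - 1*(-19/4)*(5 - 19/4)*343 = 237 - 1*(-19/4)*1/4*343 = 237 + (19/16)*343 = 237 + 6517/16 = 10309/16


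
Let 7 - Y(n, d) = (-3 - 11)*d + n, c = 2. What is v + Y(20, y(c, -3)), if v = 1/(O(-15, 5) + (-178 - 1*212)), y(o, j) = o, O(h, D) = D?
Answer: 5774/385 ≈ 14.997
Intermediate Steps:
Y(n, d) = 7 - n + 14*d (Y(n, d) = 7 - ((-3 - 11)*d + n) = 7 - (-14*d + n) = 7 - (n - 14*d) = 7 + (-n + 14*d) = 7 - n + 14*d)
v = -1/385 (v = 1/(5 + (-178 - 1*212)) = 1/(5 + (-178 - 212)) = 1/(5 - 390) = 1/(-385) = -1/385 ≈ -0.0025974)
v + Y(20, y(c, -3)) = -1/385 + (7 - 1*20 + 14*2) = -1/385 + (7 - 20 + 28) = -1/385 + 15 = 5774/385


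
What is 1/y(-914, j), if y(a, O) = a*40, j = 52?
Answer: -1/36560 ≈ -2.7352e-5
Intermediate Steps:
y(a, O) = 40*a
1/y(-914, j) = 1/(40*(-914)) = 1/(-36560) = -1/36560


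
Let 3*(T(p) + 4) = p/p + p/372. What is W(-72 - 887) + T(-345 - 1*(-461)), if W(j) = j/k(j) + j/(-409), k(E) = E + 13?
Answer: -22047361/107949006 ≈ -0.20424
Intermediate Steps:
k(E) = 13 + E
W(j) = -j/409 + j/(13 + j) (W(j) = j/(13 + j) + j/(-409) = j/(13 + j) + j*(-1/409) = j/(13 + j) - j/409 = -j/409 + j/(13 + j))
T(p) = -11/3 + p/1116 (T(p) = -4 + (p/p + p/372)/3 = -4 + (1 + p*(1/372))/3 = -4 + (1 + p/372)/3 = -4 + (1/3 + p/1116) = -11/3 + p/1116)
W(-72 - 887) + T(-345 - 1*(-461)) = (-72 - 887)*(396 - (-72 - 887))/(409*(13 + (-72 - 887))) + (-11/3 + (-345 - 1*(-461))/1116) = (1/409)*(-959)*(396 - 1*(-959))/(13 - 959) + (-11/3 + (-345 + 461)/1116) = (1/409)*(-959)*(396 + 959)/(-946) + (-11/3 + (1/1116)*116) = (1/409)*(-959)*(-1/946)*1355 + (-11/3 + 29/279) = 1299445/386914 - 994/279 = -22047361/107949006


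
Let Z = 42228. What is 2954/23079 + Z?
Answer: 139226138/3297 ≈ 42228.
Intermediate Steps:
2954/23079 + Z = 2954/23079 + 42228 = 2954*(1/23079) + 42228 = 422/3297 + 42228 = 139226138/3297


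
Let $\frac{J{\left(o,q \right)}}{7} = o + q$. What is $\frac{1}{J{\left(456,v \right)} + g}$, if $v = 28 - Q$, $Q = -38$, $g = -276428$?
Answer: $- \frac{1}{272774} \approx -3.666 \cdot 10^{-6}$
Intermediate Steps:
$v = 66$ ($v = 28 - -38 = 28 + 38 = 66$)
$J{\left(o,q \right)} = 7 o + 7 q$ ($J{\left(o,q \right)} = 7 \left(o + q\right) = 7 o + 7 q$)
$\frac{1}{J{\left(456,v \right)} + g} = \frac{1}{\left(7 \cdot 456 + 7 \cdot 66\right) - 276428} = \frac{1}{\left(3192 + 462\right) - 276428} = \frac{1}{3654 - 276428} = \frac{1}{-272774} = - \frac{1}{272774}$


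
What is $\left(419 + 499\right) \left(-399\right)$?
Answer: $-366282$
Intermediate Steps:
$\left(419 + 499\right) \left(-399\right) = 918 \left(-399\right) = -366282$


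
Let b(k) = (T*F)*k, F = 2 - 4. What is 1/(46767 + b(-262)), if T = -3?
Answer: 1/45195 ≈ 2.2126e-5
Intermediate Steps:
F = -2
b(k) = 6*k (b(k) = (-3*(-2))*k = 6*k)
1/(46767 + b(-262)) = 1/(46767 + 6*(-262)) = 1/(46767 - 1572) = 1/45195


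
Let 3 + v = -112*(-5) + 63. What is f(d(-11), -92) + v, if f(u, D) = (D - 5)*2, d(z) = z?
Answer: 426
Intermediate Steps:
v = 620 (v = -3 + (-112*(-5) + 63) = -3 + (560 + 63) = -3 + 623 = 620)
f(u, D) = -10 + 2*D (f(u, D) = (-5 + D)*2 = -10 + 2*D)
f(d(-11), -92) + v = (-10 + 2*(-92)) + 620 = (-10 - 184) + 620 = -194 + 620 = 426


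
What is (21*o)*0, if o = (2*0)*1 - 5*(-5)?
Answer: 0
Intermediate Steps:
o = 25 (o = 0*1 + 25 = 0 + 25 = 25)
(21*o)*0 = (21*25)*0 = 525*0 = 0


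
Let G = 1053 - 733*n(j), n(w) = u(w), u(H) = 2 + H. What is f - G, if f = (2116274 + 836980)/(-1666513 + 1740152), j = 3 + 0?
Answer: 195298322/73639 ≈ 2652.1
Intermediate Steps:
j = 3
n(w) = 2 + w
f = 2953254/73639 ≈ 40.104
G = -2612 (G = 1053 - 733*(2 + 3) = 1053 - 733*5 = 1053 - 3665 = -2612)
f - G = 2953254/73639 - 1*(-2612) = 2953254/73639 + 2612 = 195298322/73639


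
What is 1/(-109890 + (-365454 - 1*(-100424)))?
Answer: -1/374920 ≈ -2.6672e-6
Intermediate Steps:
1/(-109890 + (-365454 - 1*(-100424))) = 1/(-109890 + (-365454 + 100424)) = 1/(-109890 - 265030) = 1/(-374920) = -1/374920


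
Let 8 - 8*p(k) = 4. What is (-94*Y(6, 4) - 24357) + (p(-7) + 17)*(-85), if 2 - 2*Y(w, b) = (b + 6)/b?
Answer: -25821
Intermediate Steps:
Y(w, b) = 1 - (6 + b)/(2*b) (Y(w, b) = 1 - (b + 6)/(2*b) = 1 - (6 + b)/(2*b))
p(k) = ½ (p(k) = 1 - ⅛*4 = 1 - ½ = ½)
(-94*Y(6, 4) - 24357) + (p(-7) + 17)*(-85) = (-47*(-6 + 4)/4 - 24357) + (½ + 17)*(-85) = (-47*(-2)/4 - 24357) + (35/2)*(-85) = (-94*(-¼) - 24357) - 2975/2 = (47/2 - 24357) - 2975/2 = -48667/2 - 2975/2 = -25821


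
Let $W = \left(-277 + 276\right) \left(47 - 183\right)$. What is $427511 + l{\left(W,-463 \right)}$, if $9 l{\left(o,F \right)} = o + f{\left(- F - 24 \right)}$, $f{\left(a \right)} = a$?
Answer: $\frac{3848174}{9} \approx 4.2758 \cdot 10^{5}$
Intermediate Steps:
$W = 136$ ($W = \left(-1\right) \left(-136\right) = 136$)
$l{\left(o,F \right)} = - \frac{8}{3} - \frac{F}{9} + \frac{o}{9}$ ($l{\left(o,F \right)} = \frac{o - \left(24 + F\right)}{9} = \frac{-24 + o - F}{9} = - \frac{8}{3} - \frac{F}{9} + \frac{o}{9}$)
$427511 + l{\left(W,-463 \right)} = 427511 - - \frac{575}{9} = 427511 + \left(- \frac{8}{3} + \frac{463}{9} + \frac{136}{9}\right) = 427511 + \frac{575}{9} = \frac{3848174}{9}$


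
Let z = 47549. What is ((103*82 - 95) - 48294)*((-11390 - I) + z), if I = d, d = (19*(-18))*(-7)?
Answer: -1348675395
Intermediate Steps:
d = 2394 (d = -342*(-7) = 2394)
I = 2394
((103*82 - 95) - 48294)*((-11390 - I) + z) = ((103*82 - 95) - 48294)*((-11390 - 1*2394) + 47549) = ((8446 - 95) - 48294)*((-11390 - 2394) + 47549) = (8351 - 48294)*(-13784 + 47549) = -39943*33765 = -1348675395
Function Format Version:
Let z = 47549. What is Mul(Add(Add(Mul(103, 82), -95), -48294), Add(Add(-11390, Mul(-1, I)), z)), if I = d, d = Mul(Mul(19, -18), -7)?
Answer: -1348675395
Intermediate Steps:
d = 2394 (d = Mul(-342, -7) = 2394)
I = 2394
Mul(Add(Add(Mul(103, 82), -95), -48294), Add(Add(-11390, Mul(-1, I)), z)) = Mul(Add(Add(Mul(103, 82), -95), -48294), Add(Add(-11390, Mul(-1, 2394)), 47549)) = Mul(Add(Add(8446, -95), -48294), Add(Add(-11390, -2394), 47549)) = Mul(Add(8351, -48294), Add(-13784, 47549)) = Mul(-39943, 33765) = -1348675395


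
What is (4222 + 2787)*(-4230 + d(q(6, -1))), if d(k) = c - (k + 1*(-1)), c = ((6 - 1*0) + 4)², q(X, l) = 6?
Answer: -28982215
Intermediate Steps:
c = 100 (c = ((6 + 0) + 4)² = (6 + 4)² = 10² = 100)
d(k) = 101 - k (d(k) = 100 - (k + 1*(-1)) = 100 - (k - 1) = 100 - (-1 + k) = 100 + (1 - k) = 101 - k)
(4222 + 2787)*(-4230 + d(q(6, -1))) = (4222 + 2787)*(-4230 + (101 - 1*6)) = 7009*(-4230 + (101 - 6)) = 7009*(-4230 + 95) = 7009*(-4135) = -28982215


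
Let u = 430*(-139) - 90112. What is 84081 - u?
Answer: 233963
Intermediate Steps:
u = -149882 (u = -59770 - 90112 = -149882)
84081 - u = 84081 - 1*(-149882) = 84081 + 149882 = 233963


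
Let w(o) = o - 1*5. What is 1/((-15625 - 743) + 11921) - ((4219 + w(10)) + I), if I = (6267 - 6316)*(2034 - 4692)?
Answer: -597970303/4447 ≈ -1.3447e+5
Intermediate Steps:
I = 130242 (I = -49*(-2658) = 130242)
w(o) = -5 + o (w(o) = o - 5 = -5 + o)
1/((-15625 - 743) + 11921) - ((4219 + w(10)) + I) = 1/((-15625 - 743) + 11921) - ((4219 + (-5 + 10)) + 130242) = 1/(-16368 + 11921) - ((4219 + 5) + 130242) = 1/(-4447) - (4224 + 130242) = -1/4447 - 1*134466 = -1/4447 - 134466 = -597970303/4447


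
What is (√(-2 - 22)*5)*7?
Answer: 70*I*√6 ≈ 171.46*I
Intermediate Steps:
(√(-2 - 22)*5)*7 = (√(-24)*5)*7 = ((2*I*√6)*5)*7 = (10*I*√6)*7 = 70*I*√6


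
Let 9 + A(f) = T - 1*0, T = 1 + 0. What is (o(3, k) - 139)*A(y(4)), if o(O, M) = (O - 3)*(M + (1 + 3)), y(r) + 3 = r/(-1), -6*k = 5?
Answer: 1112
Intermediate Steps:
k = -5/6 (k = -1/6*5 = -5/6 ≈ -0.83333)
y(r) = -3 - r (y(r) = -3 + r/(-1) = -3 + r*(-1) = -3 - r)
T = 1
o(O, M) = (-3 + O)*(4 + M) (o(O, M) = (-3 + O)*(M + 4) = (-3 + O)*(4 + M))
A(f) = -8 (A(f) = -9 + (1 - 1*0) = -9 + (1 + 0) = -9 + 1 = -8)
(o(3, k) - 139)*A(y(4)) = ((-12 - 3*(-5/6) + 4*3 - 5/6*3) - 139)*(-8) = ((-12 + 5/2 + 12 - 5/2) - 139)*(-8) = (0 - 139)*(-8) = -139*(-8) = 1112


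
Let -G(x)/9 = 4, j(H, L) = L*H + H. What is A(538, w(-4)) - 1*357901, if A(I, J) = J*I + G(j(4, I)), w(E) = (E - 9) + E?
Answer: -367083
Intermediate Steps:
w(E) = -9 + 2*E (w(E) = (-9 + E) + E = -9 + 2*E)
j(H, L) = H + H*L (j(H, L) = H*L + H = H + H*L)
G(x) = -36 (G(x) = -9*4 = -36)
A(I, J) = -36 + I*J (A(I, J) = J*I - 36 = I*J - 36 = -36 + I*J)
A(538, w(-4)) - 1*357901 = (-36 + 538*(-9 + 2*(-4))) - 1*357901 = (-36 + 538*(-9 - 8)) - 357901 = (-36 + 538*(-17)) - 357901 = (-36 - 9146) - 357901 = -9182 - 357901 = -367083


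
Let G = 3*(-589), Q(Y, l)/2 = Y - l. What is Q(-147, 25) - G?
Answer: 1423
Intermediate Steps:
Q(Y, l) = -2*l + 2*Y (Q(Y, l) = 2*(Y - l) = -2*l + 2*Y)
G = -1767
Q(-147, 25) - G = (-2*25 + 2*(-147)) - 1*(-1767) = (-50 - 294) + 1767 = -344 + 1767 = 1423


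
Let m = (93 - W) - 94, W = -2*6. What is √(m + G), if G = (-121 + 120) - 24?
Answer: I*√14 ≈ 3.7417*I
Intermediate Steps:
W = -12
G = -25 (G = -1 - 24 = -25)
m = 11 (m = (93 - 1*(-12)) - 94 = (93 + 12) - 94 = 105 - 94 = 11)
√(m + G) = √(11 - 25) = √(-14) = I*√14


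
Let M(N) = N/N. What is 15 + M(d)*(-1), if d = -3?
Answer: 14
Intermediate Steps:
M(N) = 1
15 + M(d)*(-1) = 15 + 1*(-1) = 15 - 1 = 14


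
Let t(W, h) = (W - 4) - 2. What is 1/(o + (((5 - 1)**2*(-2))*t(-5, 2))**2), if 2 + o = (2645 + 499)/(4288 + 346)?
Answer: 2317/287082506 ≈ 8.0709e-6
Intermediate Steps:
t(W, h) = -6 + W (t(W, h) = (-4 + W) - 2 = -6 + W)
o = -3062/2317 (o = -2 + (2645 + 499)/(4288 + 346) = -2 + 3144/4634 = -2 + 3144*(1/4634) = -2 + 1572/2317 = -3062/2317 ≈ -1.3215)
1/(o + (((5 - 1)**2*(-2))*t(-5, 2))**2) = 1/(-3062/2317 + (((5 - 1)**2*(-2))*(-6 - 5))**2) = 1/(-3062/2317 + ((4**2*(-2))*(-11))**2) = 1/(-3062/2317 + ((16*(-2))*(-11))**2) = 1/(-3062/2317 + (-32*(-11))**2) = 1/(-3062/2317 + 352**2) = 1/(-3062/2317 + 123904) = 1/(287082506/2317) = 2317/287082506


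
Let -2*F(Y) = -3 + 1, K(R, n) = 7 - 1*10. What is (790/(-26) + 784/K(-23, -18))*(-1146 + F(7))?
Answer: 13026665/39 ≈ 3.3402e+5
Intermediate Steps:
K(R, n) = -3 (K(R, n) = 7 - 10 = -3)
F(Y) = 1 (F(Y) = -(-3 + 1)/2 = -½*(-2) = 1)
(790/(-26) + 784/K(-23, -18))*(-1146 + F(7)) = (790/(-26) + 784/(-3))*(-1146 + 1) = (790*(-1/26) + 784*(-⅓))*(-1145) = (-395/13 - 784/3)*(-1145) = -11377/39*(-1145) = 13026665/39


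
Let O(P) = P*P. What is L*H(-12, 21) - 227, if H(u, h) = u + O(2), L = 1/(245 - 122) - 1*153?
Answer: 122623/123 ≈ 996.93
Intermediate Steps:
O(P) = P**2
L = -18818/123 (L = 1/123 - 153 = -18818/123 ≈ -152.99)
H(u, h) = 4 + u (H(u, h) = u + 2**2 = u + 4 = 4 + u)
L*H(-12, 21) - 227 = -18818*(4 - 12)/123 - 227 = -18818/123*(-8) - 227 = 150544/123 - 227 = 122623/123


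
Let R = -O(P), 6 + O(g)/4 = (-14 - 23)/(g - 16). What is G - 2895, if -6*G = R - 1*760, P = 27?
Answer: -91561/33 ≈ -2774.6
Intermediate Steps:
O(g) = -24 - 148/(-16 + g) (O(g) = -24 + 4*((-14 - 23)/(g - 16)) = -24 + 4*(-37/(-16 + g)) = -24 - 148/(-16 + g))
R = 412/11 (R = -4*(59 - 6*27)/(-16 + 27) = -4*(59 - 162)/11 = -4*(-103)/11 = -1*(-412/11) = 412/11 ≈ 37.455)
G = 3974/33 (G = -(412/11 - 1*760)/6 = -(412/11 - 760)/6 = -⅙*(-7948/11) = 3974/33 ≈ 120.42)
G - 2895 = 3974/33 - 2895 = -91561/33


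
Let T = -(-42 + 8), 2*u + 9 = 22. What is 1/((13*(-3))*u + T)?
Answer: -2/439 ≈ -0.0045558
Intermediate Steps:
u = 13/2 (u = -9/2 + (½)*22 = -9/2 + 11 = 13/2 ≈ 6.5000)
T = 34 (T = -1*(-34) = 34)
1/((13*(-3))*u + T) = 1/((13*(-3))*(13/2) + 34) = 1/(-39*13/2 + 34) = 1/(-507/2 + 34) = 1/(-439/2) = -2/439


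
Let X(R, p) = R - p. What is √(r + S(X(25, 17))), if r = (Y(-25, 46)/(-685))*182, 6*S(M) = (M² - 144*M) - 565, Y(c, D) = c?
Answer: I*√20184758/274 ≈ 16.397*I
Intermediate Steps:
S(M) = -565/6 - 24*M + M²/6 (S(M) = ((M² - 144*M) - 565)/6 = (-565 + M² - 144*M)/6 = -565/6 - 24*M + M²/6)
r = 910/137 (r = -25/(-685)*182 = -25*(-1/685)*182 = (5/137)*182 = 910/137 ≈ 6.6423)
√(r + S(X(25, 17))) = √(910/137 + (-565/6 - 24*(25 - 1*17) + (25 - 1*17)²/6)) = √(910/137 + (-565/6 - 24*(25 - 17) + (25 - 17)²/6)) = √(910/137 + (-565/6 - 24*8 + (⅙)*8²)) = √(910/137 + (-565/6 - 192 + (⅙)*64)) = √(910/137 + (-565/6 - 192 + 32/3)) = √(910/137 - 551/2) = √(-73667/274) = I*√20184758/274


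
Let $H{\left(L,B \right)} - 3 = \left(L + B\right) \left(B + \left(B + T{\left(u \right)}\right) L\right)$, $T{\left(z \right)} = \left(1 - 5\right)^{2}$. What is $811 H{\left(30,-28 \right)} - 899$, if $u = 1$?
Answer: $-627802$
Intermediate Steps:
$T{\left(z \right)} = 16$ ($T{\left(z \right)} = \left(-4\right)^{2} = 16$)
$H{\left(L,B \right)} = 3 + \left(B + L\right) \left(B + L \left(16 + B\right)\right)$ ($H{\left(L,B \right)} = 3 + \left(L + B\right) \left(B + \left(B + 16\right) L\right) = 3 + \left(B + L\right) \left(B + \left(16 + B\right) L\right) = 3 + \left(B + L\right) \left(B + L \left(16 + B\right)\right)$)
$811 H{\left(30,-28 \right)} - 899 = 811 \left(3 + \left(-28\right)^{2} + 16 \cdot 30^{2} - 28 \cdot 30^{2} + 30 \left(-28\right)^{2} + 17 \left(-28\right) 30\right) - 899 = 811 \left(3 + 784 + 16 \cdot 900 - 25200 + 30 \cdot 784 - 14280\right) - 899 = 811 \left(3 + 784 + 14400 - 25200 + 23520 - 14280\right) - 899 = 811 \left(-773\right) - 899 = -626903 - 899 = -627802$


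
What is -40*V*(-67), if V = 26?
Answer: 69680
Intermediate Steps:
-40*V*(-67) = -40*26*(-67) = -1040*(-67) = 69680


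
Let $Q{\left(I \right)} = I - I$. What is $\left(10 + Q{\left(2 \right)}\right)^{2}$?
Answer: $100$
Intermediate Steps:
$Q{\left(I \right)} = 0$
$\left(10 + Q{\left(2 \right)}\right)^{2} = \left(10 + 0\right)^{2} = 10^{2} = 100$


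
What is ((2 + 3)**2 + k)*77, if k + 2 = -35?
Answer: -924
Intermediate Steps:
k = -37 (k = -2 - 35 = -37)
((2 + 3)**2 + k)*77 = ((2 + 3)**2 - 37)*77 = (5**2 - 37)*77 = (25 - 37)*77 = -12*77 = -924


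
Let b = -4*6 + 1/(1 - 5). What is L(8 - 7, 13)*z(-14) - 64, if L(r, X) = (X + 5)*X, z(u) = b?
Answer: -11477/2 ≈ -5738.5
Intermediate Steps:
b = -97/4 (b = -24 + 1/(-4) = -24 - ¼ = -97/4 ≈ -24.250)
z(u) = -97/4
L(r, X) = X*(5 + X) (L(r, X) = (5 + X)*X = X*(5 + X))
L(8 - 7, 13)*z(-14) - 64 = (13*(5 + 13))*(-97/4) - 64 = (13*18)*(-97/4) - 64 = 234*(-97/4) - 64 = -11349/2 - 64 = -11477/2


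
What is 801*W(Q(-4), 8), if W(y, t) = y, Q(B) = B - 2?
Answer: -4806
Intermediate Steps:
Q(B) = -2 + B
801*W(Q(-4), 8) = 801*(-2 - 4) = 801*(-6) = -4806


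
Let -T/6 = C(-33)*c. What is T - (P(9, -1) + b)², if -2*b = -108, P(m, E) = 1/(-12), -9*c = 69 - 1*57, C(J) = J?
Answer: -456625/144 ≈ -3171.0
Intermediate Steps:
c = -4/3 (c = -(69 - 1*57)/9 = -(69 - 57)/9 = -⅑*12 = -4/3 ≈ -1.3333)
P(m, E) = -1/12
b = 54 (b = -½*(-108) = 54)
T = -264 (T = -(-198)*(-4)/3 = -6*44 = -264)
T - (P(9, -1) + b)² = -264 - (-1/12 + 54)² = -264 - (647/12)² = -264 - 1*418609/144 = -264 - 418609/144 = -456625/144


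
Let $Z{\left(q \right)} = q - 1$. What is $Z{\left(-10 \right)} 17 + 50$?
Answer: $-137$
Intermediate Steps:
$Z{\left(q \right)} = -1 + q$ ($Z{\left(q \right)} = q - 1 = -1 + q$)
$Z{\left(-10 \right)} 17 + 50 = \left(-1 - 10\right) 17 + 50 = \left(-11\right) 17 + 50 = -187 + 50 = -137$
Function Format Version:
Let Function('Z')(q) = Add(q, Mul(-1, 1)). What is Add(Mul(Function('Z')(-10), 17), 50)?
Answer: -137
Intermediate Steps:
Function('Z')(q) = Add(-1, q) (Function('Z')(q) = Add(q, -1) = Add(-1, q))
Add(Mul(Function('Z')(-10), 17), 50) = Add(Mul(Add(-1, -10), 17), 50) = Add(Mul(-11, 17), 50) = Add(-187, 50) = -137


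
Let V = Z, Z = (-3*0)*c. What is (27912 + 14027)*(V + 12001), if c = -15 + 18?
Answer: 503309939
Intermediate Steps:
c = 3
Z = 0 (Z = -3*0*3 = 0*3 = 0)
V = 0
(27912 + 14027)*(V + 12001) = (27912 + 14027)*(0 + 12001) = 41939*12001 = 503309939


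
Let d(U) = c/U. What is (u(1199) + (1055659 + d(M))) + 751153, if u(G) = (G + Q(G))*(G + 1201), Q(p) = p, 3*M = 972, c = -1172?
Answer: 612522679/81 ≈ 7.5620e+6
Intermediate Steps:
M = 324 (M = (⅓)*972 = 324)
d(U) = -1172/U
u(G) = 2*G*(1201 + G) (u(G) = (G + G)*(G + 1201) = (2*G)*(1201 + G) = 2*G*(1201 + G))
(u(1199) + (1055659 + d(M))) + 751153 = (2*1199*(1201 + 1199) + (1055659 - 1172/324)) + 751153 = (2*1199*2400 + (1055659 - 1172*1/324)) + 751153 = (5755200 + (1055659 - 293/81)) + 751153 = (5755200 + 85508086/81) + 751153 = 551679286/81 + 751153 = 612522679/81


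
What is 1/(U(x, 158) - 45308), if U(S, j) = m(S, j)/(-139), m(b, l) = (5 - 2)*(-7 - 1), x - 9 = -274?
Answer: -139/6297788 ≈ -2.2071e-5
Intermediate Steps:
x = -265 (x = 9 - 274 = -265)
m(b, l) = -24 (m(b, l) = 3*(-8) = -24)
U(S, j) = 24/139 (U(S, j) = -24/(-139) = -24*(-1/139) = 24/139)
1/(U(x, 158) - 45308) = 1/(24/139 - 45308) = 1/(-6297788/139) = -139/6297788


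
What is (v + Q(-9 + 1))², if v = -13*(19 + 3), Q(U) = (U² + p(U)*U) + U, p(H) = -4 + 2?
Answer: 45796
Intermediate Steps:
p(H) = -2
Q(U) = U² - U (Q(U) = (U² - 2*U) + U = U² - U)
v = -286 (v = -13*22 = -286)
(v + Q(-9 + 1))² = (-286 + (-9 + 1)*(-1 + (-9 + 1)))² = (-286 - 8*(-1 - 8))² = (-286 - 8*(-9))² = (-286 + 72)² = (-214)² = 45796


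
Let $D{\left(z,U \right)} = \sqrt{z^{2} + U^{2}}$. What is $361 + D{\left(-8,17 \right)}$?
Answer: $361 + \sqrt{353} \approx 379.79$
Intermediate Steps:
$D{\left(z,U \right)} = \sqrt{U^{2} + z^{2}}$
$361 + D{\left(-8,17 \right)} = 361 + \sqrt{17^{2} + \left(-8\right)^{2}} = 361 + \sqrt{289 + 64} = 361 + \sqrt{353}$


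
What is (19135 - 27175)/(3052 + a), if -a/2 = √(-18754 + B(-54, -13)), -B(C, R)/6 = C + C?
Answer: -3067260/1173391 - 2010*I*√18106/1173391 ≈ -2.614 - 0.2305*I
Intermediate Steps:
B(C, R) = -12*C (B(C, R) = -6*(C + C) = -12*C)
a = -2*I*√18106 (a = -2*√(-18754 - 12*(-54)) = -2*√(-18754 + 648) = -2*I*√18106 ≈ -269.12*I)
(19135 - 27175)/(3052 + a) = (19135 - 27175)/(3052 - 2*I*√18106) = -8040/(3052 - 2*I*√18106)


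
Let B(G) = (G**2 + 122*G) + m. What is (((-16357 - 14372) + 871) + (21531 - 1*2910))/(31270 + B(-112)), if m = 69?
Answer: -11237/30219 ≈ -0.37185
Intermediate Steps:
B(G) = 69 + G**2 + 122*G (B(G) = (G**2 + 122*G) + 69 = 69 + G**2 + 122*G)
(((-16357 - 14372) + 871) + (21531 - 1*2910))/(31270 + B(-112)) = (((-16357 - 14372) + 871) + (21531 - 1*2910))/(31270 + (69 + (-112)**2 + 122*(-112))) = ((-30729 + 871) + (21531 - 2910))/(31270 + (69 + 12544 - 13664)) = (-29858 + 18621)/(31270 - 1051) = -11237/30219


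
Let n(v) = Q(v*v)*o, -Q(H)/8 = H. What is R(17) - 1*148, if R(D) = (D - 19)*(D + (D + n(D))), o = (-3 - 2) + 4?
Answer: -4840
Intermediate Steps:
Q(H) = -8*H
o = -1 (o = -5 + 4 = -1)
n(v) = 8*v² (n(v) = -8*v*v*(-1) = -8*v²*(-1) = 8*v²)
R(D) = (-19 + D)*(2*D + 8*D²) (R(D) = (D - 19)*(D + (D + 8*D²)) = (-19 + D)*(2*D + 8*D²))
R(17) - 1*148 = 2*17*(-19 - 75*17 + 4*17²) - 1*148 = 2*17*(-19 - 1275 + 4*289) - 148 = 2*17*(-19 - 1275 + 1156) - 148 = 2*17*(-138) - 148 = -4692 - 148 = -4840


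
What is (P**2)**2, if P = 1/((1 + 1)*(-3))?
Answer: 1/1296 ≈ 0.00077160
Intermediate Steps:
P = -1/6 (P = -1/3/2 = (1/2)*(-1/3) = -1/6 ≈ -0.16667)
(P**2)**2 = ((-1/6)**2)**2 = (1/36)**2 = 1/1296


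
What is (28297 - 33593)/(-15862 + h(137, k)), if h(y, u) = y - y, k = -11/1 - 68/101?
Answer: 2648/7931 ≈ 0.33388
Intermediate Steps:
k = -1179/101 (k = -11*1 - 68*1/101 = -11 - 68/101 = -1179/101 ≈ -11.673)
h(y, u) = 0
(28297 - 33593)/(-15862 + h(137, k)) = (28297 - 33593)/(-15862 + 0) = -5296/(-15862) = -5296*(-1/15862) = 2648/7931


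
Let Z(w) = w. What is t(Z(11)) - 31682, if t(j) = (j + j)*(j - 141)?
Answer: -34542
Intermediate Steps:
t(j) = 2*j*(-141 + j) (t(j) = (2*j)*(-141 + j) = 2*j*(-141 + j))
t(Z(11)) - 31682 = 2*11*(-141 + 11) - 31682 = 2*11*(-130) - 31682 = -2860 - 31682 = -34542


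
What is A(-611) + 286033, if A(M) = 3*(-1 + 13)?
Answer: 286069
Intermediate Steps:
A(M) = 36 (A(M) = 3*12 = 36)
A(-611) + 286033 = 36 + 286033 = 286069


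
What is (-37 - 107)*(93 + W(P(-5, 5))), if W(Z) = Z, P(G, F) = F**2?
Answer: -16992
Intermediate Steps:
(-37 - 107)*(93 + W(P(-5, 5))) = (-37 - 107)*(93 + 5**2) = -144*(93 + 25) = -144*118 = -16992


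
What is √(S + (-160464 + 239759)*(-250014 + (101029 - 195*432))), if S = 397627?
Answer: 22*I*√38209047 ≈ 1.3599e+5*I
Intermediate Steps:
√(S + (-160464 + 239759)*(-250014 + (101029 - 195*432))) = √(397627 + (-160464 + 239759)*(-250014 + (101029 - 195*432))) = √(397627 + 79295*(-250014 + (101029 - 1*84240))) = √(397627 + 79295*(-250014 + (101029 - 84240))) = √(397627 + 79295*(-250014 + 16789)) = √(397627 + 79295*(-233225)) = √(397627 - 18493576375) = √(-18493178748) = 22*I*√38209047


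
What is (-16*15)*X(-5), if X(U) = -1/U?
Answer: -48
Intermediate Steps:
(-16*15)*X(-5) = (-16*15)*(-1/(-5)) = -(-240)*(-1)/5 = -240*1/5 = -48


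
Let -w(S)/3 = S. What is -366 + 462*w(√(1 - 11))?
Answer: -366 - 1386*I*√10 ≈ -366.0 - 4382.9*I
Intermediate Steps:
w(S) = -3*S
-366 + 462*w(√(1 - 11)) = -366 + 462*(-3*√(1 - 11)) = -366 + 462*(-3*I*√10) = -366 - 1386*I*√10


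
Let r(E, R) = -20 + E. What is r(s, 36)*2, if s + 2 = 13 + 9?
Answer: 0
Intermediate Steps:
s = 20 (s = -2 + (13 + 9) = -2 + 22 = 20)
r(s, 36)*2 = (-20 + 20)*2 = 0*2 = 0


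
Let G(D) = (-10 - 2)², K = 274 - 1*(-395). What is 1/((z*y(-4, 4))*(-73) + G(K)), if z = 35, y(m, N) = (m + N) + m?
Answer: 1/10364 ≈ 9.6488e-5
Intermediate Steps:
K = 669 (K = 274 + 395 = 669)
y(m, N) = N + 2*m (y(m, N) = (N + m) + m = N + 2*m)
G(D) = 144 (G(D) = (-12)² = 144)
1/((z*y(-4, 4))*(-73) + G(K)) = 1/((35*(4 + 2*(-4)))*(-73) + 144) = 1/((35*(4 - 8))*(-73) + 144) = 1/((35*(-4))*(-73) + 144) = 1/(-140*(-73) + 144) = 1/(10220 + 144) = 1/10364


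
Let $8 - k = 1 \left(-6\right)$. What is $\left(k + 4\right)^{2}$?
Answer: $324$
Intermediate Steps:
$k = 14$ ($k = 8 - 1 \left(-6\right) = 8 - -6 = 8 + 6 = 14$)
$\left(k + 4\right)^{2} = \left(14 + 4\right)^{2} = 18^{2} = 324$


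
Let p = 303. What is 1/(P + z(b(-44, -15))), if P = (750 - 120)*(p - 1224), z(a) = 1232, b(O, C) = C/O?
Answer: -1/578998 ≈ -1.7271e-6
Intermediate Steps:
P = -580230 (P = (750 - 120)*(303 - 1224) = 630*(-921) = -580230)
1/(P + z(b(-44, -15))) = 1/(-580230 + 1232) = 1/(-578998) = -1/578998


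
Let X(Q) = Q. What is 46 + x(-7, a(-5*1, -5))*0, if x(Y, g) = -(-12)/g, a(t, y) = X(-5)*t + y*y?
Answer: 46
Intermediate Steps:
a(t, y) = y**2 - 5*t (a(t, y) = -5*t + y*y = -5*t + y**2 = y**2 - 5*t)
x(Y, g) = 12/g
46 + x(-7, a(-5*1, -5))*0 = 46 + (12/((-5)**2 - (-25)))*0 = 46 + (12/(25 - 5*(-5)))*0 = 46 + (12/(25 + 25))*0 = 46 + (12/50)*0 = 46 + (12*(1/50))*0 = 46 + (6/25)*0 = 46 + 0 = 46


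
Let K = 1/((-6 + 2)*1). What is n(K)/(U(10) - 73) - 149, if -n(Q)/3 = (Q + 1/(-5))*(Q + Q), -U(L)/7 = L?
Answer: -852253/5720 ≈ -149.00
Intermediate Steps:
U(L) = -7*L
K = -1/4 (K = 1/(-4) = -1/4*1 = -1/4 ≈ -0.25000)
n(Q) = -6*Q*(-1/5 + Q) (n(Q) = -3*(Q + 1/(-5))*(Q + Q) = -3*(Q - 1/5)*2*Q = -3*(-1/5 + Q)*2*Q = -6*Q*(-1/5 + Q))
n(K)/(U(10) - 73) - 149 = ((6/5)*(-1/4)*(1 - 5*(-1/4)))/(-7*10 - 73) - 149 = ((6/5)*(-1/4)*(1 + 5/4))/(-70 - 73) - 149 = ((6/5)*(-1/4)*(9/4))/(-143) - 149 = -1/143*(-27/40) - 149 = 27/5720 - 149 = -852253/5720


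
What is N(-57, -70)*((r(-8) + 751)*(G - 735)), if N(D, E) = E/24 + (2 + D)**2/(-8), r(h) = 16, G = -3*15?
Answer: 455923975/2 ≈ 2.2796e+8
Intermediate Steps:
G = -45
N(D, E) = -(2 + D)**2/8 + E/24 (N(D, E) = E*(1/24) + (2 + D)**2*(-1/8) = E/24 - (2 + D)**2/8 = -(2 + D)**2/8 + E/24)
N(-57, -70)*((r(-8) + 751)*(G - 735)) = (-(2 - 57)**2/8 + (1/24)*(-70))*((16 + 751)*(-45 - 735)) = (-1/8*(-55)**2 - 35/12)*(767*(-780)) = (-1/8*3025 - 35/12)*(-598260) = (-3025/8 - 35/12)*(-598260) = -9145/24*(-598260) = 455923975/2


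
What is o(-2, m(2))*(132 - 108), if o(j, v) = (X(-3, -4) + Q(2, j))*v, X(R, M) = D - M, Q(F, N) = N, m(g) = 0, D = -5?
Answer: 0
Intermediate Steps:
X(R, M) = -5 - M
o(j, v) = v*(-1 + j) (o(j, v) = ((-5 - 1*(-4)) + j)*v = ((-5 + 4) + j)*v = (-1 + j)*v = v*(-1 + j))
o(-2, m(2))*(132 - 108) = (0*(-1 - 2))*(132 - 108) = (0*(-3))*24 = 0*24 = 0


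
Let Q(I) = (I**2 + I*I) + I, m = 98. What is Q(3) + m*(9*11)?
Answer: 9723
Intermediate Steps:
Q(I) = I + 2*I**2 (Q(I) = (I**2 + I**2) + I = 2*I**2 + I = I + 2*I**2)
Q(3) + m*(9*11) = 3*(1 + 2*3) + 98*(9*11) = 3*(1 + 6) + 98*99 = 3*7 + 9702 = 21 + 9702 = 9723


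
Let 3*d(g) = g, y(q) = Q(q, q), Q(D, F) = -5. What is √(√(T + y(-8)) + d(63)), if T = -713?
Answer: √(21 + I*√718) ≈ 5.2461 + 2.5538*I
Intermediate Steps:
y(q) = -5
d(g) = g/3
√(√(T + y(-8)) + d(63)) = √(√(-713 - 5) + (⅓)*63) = √(√(-718) + 21) = √(I*√718 + 21) = √(21 + I*√718)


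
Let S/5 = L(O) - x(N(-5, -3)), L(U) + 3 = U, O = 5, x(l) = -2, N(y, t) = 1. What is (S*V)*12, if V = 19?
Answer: 4560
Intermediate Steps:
L(U) = -3 + U
S = 20 (S = 5*((-3 + 5) - 1*(-2)) = 5*(2 + 2) = 5*4 = 20)
(S*V)*12 = (20*19)*12 = 380*12 = 4560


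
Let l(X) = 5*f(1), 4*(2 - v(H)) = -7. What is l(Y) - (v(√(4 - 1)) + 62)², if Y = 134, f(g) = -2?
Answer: -69329/16 ≈ -4333.1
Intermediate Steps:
v(H) = 15/4 (v(H) = 2 - ¼*(-7) = 2 + 7/4 = 15/4)
l(X) = -10 (l(X) = 5*(-2) = -10)
l(Y) - (v(√(4 - 1)) + 62)² = -10 - (15/4 + 62)² = -10 - (263/4)² = -10 - 1*69169/16 = -10 - 69169/16 = -69329/16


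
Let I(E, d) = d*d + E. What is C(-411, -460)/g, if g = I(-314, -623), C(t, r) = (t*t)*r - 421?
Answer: -77704081/387815 ≈ -200.36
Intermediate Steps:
C(t, r) = -421 + r*t² (C(t, r) = t²*r - 421 = r*t² - 421 = -421 + r*t²)
I(E, d) = E + d² (I(E, d) = d² + E = E + d²)
g = 387815 (g = -314 + (-623)² = -314 + 388129 = 387815)
C(-411, -460)/g = (-421 - 460*(-411)²)/387815 = (-421 - 460*168921)*(1/387815) = (-421 - 77703660)*(1/387815) = -77704081*1/387815 = -77704081/387815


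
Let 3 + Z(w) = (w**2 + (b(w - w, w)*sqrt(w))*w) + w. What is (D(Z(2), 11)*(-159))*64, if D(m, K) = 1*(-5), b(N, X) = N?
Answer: 50880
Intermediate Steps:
Z(w) = -3 + w + w**2 (Z(w) = -3 + ((w**2 + ((w - w)*sqrt(w))*w) + w) = -3 + ((w**2 + (0*sqrt(w))*w) + w) = -3 + ((w**2 + 0*w) + w) = -3 + ((w**2 + 0) + w) = -3 + (w**2 + w) = -3 + (w + w**2) = -3 + w + w**2)
D(m, K) = -5
(D(Z(2), 11)*(-159))*64 = -5*(-159)*64 = 795*64 = 50880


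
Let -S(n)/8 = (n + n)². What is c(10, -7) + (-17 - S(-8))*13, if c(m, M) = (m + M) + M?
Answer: 26399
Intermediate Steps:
S(n) = -32*n² (S(n) = -8*(n + n)² = -8*4*n² = -32*n²)
c(m, M) = m + 2*M (c(m, M) = (M + m) + M = m + 2*M)
c(10, -7) + (-17 - S(-8))*13 = (10 + 2*(-7)) + (-17 - (-32)*(-8)²)*13 = (10 - 14) + (-17 - (-32)*64)*13 = -4 + (-17 - 1*(-2048))*13 = -4 + (-17 + 2048)*13 = -4 + 2031*13 = -4 + 26403 = 26399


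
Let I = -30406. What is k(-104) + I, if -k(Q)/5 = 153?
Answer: -31171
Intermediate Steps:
k(Q) = -765 (k(Q) = -5*153 = -765)
k(-104) + I = -765 - 30406 = -31171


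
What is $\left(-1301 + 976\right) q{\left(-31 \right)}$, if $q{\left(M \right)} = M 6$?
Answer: $60450$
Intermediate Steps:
$q{\left(M \right)} = 6 M$
$\left(-1301 + 976\right) q{\left(-31 \right)} = \left(-1301 + 976\right) 6 \left(-31\right) = \left(-325\right) \left(-186\right) = 60450$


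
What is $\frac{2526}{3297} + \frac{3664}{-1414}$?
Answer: $- \frac{202582}{110999} \approx -1.8251$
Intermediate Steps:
$\frac{2526}{3297} + \frac{3664}{-1414} = 2526 \cdot \frac{1}{3297} + 3664 \left(- \frac{1}{1414}\right) = \frac{842}{1099} - \frac{1832}{707} = - \frac{202582}{110999}$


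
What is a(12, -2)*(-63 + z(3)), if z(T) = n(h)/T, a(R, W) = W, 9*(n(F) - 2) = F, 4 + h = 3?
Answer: 3368/27 ≈ 124.74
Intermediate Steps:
h = -1 (h = -4 + 3 = -1)
n(F) = 2 + F/9
z(T) = 17/(9*T) (z(T) = (2 + (⅑)*(-1))/T = (2 - ⅑)/T = 17/(9*T))
a(12, -2)*(-63 + z(3)) = -2*(-63 + (17/9)/3) = -2*(-63 + (17/9)*(⅓)) = -2*(-63 + 17/27) = -2*(-1684/27) = 3368/27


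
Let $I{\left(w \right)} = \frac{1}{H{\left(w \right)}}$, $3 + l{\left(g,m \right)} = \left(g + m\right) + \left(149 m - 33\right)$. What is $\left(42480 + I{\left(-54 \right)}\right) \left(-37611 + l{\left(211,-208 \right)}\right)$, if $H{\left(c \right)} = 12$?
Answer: $- \frac{8746988999}{3} \approx -2.9157 \cdot 10^{9}$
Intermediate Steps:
$l{\left(g,m \right)} = -36 + g + 150 m$ ($l{\left(g,m \right)} = -3 + \left(\left(g + m\right) + \left(149 m - 33\right)\right) = -3 + \left(\left(g + m\right) + \left(-33 + 149 m\right)\right) = -3 + \left(-33 + g + 150 m\right) = -36 + g + 150 m$)
$I{\left(w \right)} = \frac{1}{12}$
$\left(42480 + I{\left(-54 \right)}\right) \left(-37611 + l{\left(211,-208 \right)}\right) = \left(42480 + \frac{1}{12}\right) \left(-37611 + \left(-36 + 211 + 150 \left(-208\right)\right)\right) = \frac{509761 \left(-37611 - 31025\right)}{12} = \frac{509761}{12} \left(-68636\right) = - \frac{8746988999}{3}$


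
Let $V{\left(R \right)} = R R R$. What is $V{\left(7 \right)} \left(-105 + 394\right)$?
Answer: $99127$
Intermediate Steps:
$V{\left(R \right)} = R^{3}$ ($V{\left(R \right)} = R^{2} R = R^{3}$)
$V{\left(7 \right)} \left(-105 + 394\right) = 7^{3} \left(-105 + 394\right) = 343 \cdot 289 = 99127$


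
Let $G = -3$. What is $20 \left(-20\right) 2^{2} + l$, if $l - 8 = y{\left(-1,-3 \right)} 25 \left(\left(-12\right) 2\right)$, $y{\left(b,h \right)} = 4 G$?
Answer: $5608$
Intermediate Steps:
$y{\left(b,h \right)} = -12$ ($y{\left(b,h \right)} = 4 \left(-3\right) = -12$)
$l = 7208$ ($l = 8 + \left(-12\right) 25 \left(\left(-12\right) 2\right) = 8 - -7200 = 8 + 7200 = 7208$)
$20 \left(-20\right) 2^{2} + l = 20 \left(-20\right) 2^{2} + 7208 = \left(-400\right) 4 + 7208 = -1600 + 7208 = 5608$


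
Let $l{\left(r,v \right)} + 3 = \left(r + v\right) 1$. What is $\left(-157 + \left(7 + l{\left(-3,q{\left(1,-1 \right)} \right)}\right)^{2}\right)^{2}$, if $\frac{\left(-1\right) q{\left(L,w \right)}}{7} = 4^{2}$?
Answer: $147962896$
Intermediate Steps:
$q{\left(L,w \right)} = -112$ ($q{\left(L,w \right)} = - 7 \cdot 4^{2} = \left(-7\right) 16 = -112$)
$l{\left(r,v \right)} = -3 + r + v$ ($l{\left(r,v \right)} = -3 + \left(r + v\right) 1 = -3 + \left(r + v\right) = -3 + r + v$)
$\left(-157 + \left(7 + l{\left(-3,q{\left(1,-1 \right)} \right)}\right)^{2}\right)^{2} = \left(-157 + \left(7 - 118\right)^{2}\right)^{2} = \left(-157 + \left(-111\right)^{2}\right)^{2} = \left(-157 + 12321\right)^{2} = 12164^{2} = 147962896$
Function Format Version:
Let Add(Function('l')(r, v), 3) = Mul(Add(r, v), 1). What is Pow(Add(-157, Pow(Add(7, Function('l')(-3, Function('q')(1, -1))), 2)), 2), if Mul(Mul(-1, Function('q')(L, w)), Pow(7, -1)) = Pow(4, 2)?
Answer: 147962896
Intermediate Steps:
Function('q')(L, w) = -112 (Function('q')(L, w) = Mul(-7, Pow(4, 2)) = Mul(-7, 16) = -112)
Function('l')(r, v) = Add(-3, r, v) (Function('l')(r, v) = Add(-3, Mul(Add(r, v), 1)) = Add(-3, Add(r, v)) = Add(-3, r, v))
Pow(Add(-157, Pow(Add(7, Function('l')(-3, Function('q')(1, -1))), 2)), 2) = Pow(Add(-157, Pow(Add(7, Add(-3, -3, -112)), 2)), 2) = Pow(Add(-157, Pow(Add(7, -118), 2)), 2) = Pow(Add(-157, Pow(-111, 2)), 2) = Pow(Add(-157, 12321), 2) = Pow(12164, 2) = 147962896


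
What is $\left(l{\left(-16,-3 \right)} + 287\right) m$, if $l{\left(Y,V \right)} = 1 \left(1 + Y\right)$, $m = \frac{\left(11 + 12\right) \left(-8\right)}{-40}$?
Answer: $\frac{6256}{5} \approx 1251.2$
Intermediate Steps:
$m = \frac{23}{5}$ ($m = 23 \left(-8\right) \left(- \frac{1}{40}\right) = \left(-184\right) \left(- \frac{1}{40}\right) = \frac{23}{5} \approx 4.6$)
$l{\left(Y,V \right)} = 1 + Y$
$\left(l{\left(-16,-3 \right)} + 287\right) m = \left(\left(1 - 16\right) + 287\right) \frac{23}{5} = \left(-15 + 287\right) \frac{23}{5} = 272 \cdot \frac{23}{5} = \frac{6256}{5}$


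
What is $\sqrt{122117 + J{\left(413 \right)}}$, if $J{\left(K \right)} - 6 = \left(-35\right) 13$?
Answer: $2 \sqrt{30417} \approx 348.81$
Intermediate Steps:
$J{\left(K \right)} = -449$ ($J{\left(K \right)} = 6 - 455 = -449$)
$\sqrt{122117 + J{\left(413 \right)}} = \sqrt{122117 - 449} = \sqrt{121668} = 2 \sqrt{30417}$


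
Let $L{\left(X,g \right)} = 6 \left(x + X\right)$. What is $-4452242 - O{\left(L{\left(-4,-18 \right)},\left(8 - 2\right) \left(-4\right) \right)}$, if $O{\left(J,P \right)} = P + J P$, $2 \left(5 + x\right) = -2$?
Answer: $-4453658$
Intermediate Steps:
$x = -6$ ($x = -5 + \frac{1}{2} \left(-2\right) = -5 - 1 = -6$)
$L{\left(X,g \right)} = -36 + 6 X$ ($L{\left(X,g \right)} = 6 \left(-6 + X\right) = -36 + 6 X$)
$-4452242 - O{\left(L{\left(-4,-18 \right)},\left(8 - 2\right) \left(-4\right) \right)} = -4452242 - \left(8 - 2\right) \left(-4\right) \left(1 + \left(-36 + 6 \left(-4\right)\right)\right) = -4452242 - 6 \left(-4\right) \left(1 - 60\right) = -4452242 - - 24 \left(1 - 60\right) = -4452242 - \left(-24\right) \left(-59\right) = -4452242 - 1416 = -4453658$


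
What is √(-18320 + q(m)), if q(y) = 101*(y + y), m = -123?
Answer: I*√43166 ≈ 207.76*I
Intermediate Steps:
q(y) = 202*y (q(y) = 101*(2*y) = 202*y)
√(-18320 + q(m)) = √(-18320 + 202*(-123)) = √(-18320 - 24846) = √(-43166) = I*√43166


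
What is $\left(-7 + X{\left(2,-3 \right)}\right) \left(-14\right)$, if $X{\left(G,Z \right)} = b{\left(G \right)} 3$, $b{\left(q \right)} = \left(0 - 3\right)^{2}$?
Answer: $-280$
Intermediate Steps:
$b{\left(q \right)} = 9$ ($b{\left(q \right)} = \left(-3\right)^{2} = 9$)
$X{\left(G,Z \right)} = 27$ ($X{\left(G,Z \right)} = 9 \cdot 3 = 27$)
$\left(-7 + X{\left(2,-3 \right)}\right) \left(-14\right) = \left(-7 + 27\right) \left(-14\right) = 20 \left(-14\right) = -280$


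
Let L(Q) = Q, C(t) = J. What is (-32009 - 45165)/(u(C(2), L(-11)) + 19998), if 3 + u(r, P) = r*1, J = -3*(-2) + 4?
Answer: -77174/20005 ≈ -3.8577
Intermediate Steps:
J = 10 (J = 6 + 4 = 10)
C(t) = 10
u(r, P) = -3 + r (u(r, P) = -3 + r*1 = -3 + r)
(-32009 - 45165)/(u(C(2), L(-11)) + 19998) = (-32009 - 45165)/((-3 + 10) + 19998) = -77174/(7 + 19998) = -77174/20005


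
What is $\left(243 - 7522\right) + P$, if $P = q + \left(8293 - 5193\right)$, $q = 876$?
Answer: $-3303$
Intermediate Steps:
$P = 3976$ ($P = 876 + \left(8293 - 5193\right) = 876 + 3100 = 3976$)
$\left(243 - 7522\right) + P = \left(243 - 7522\right) + 3976 = -7279 + 3976 = -3303$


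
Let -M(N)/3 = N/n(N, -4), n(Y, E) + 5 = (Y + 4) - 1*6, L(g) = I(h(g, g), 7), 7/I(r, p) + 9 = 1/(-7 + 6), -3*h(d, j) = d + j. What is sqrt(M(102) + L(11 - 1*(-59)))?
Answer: I*sqrt(5662)/38 ≈ 1.9802*I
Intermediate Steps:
h(d, j) = -d/3 - j/3 (h(d, j) = -(d + j)/3 = -d/3 - j/3)
I(r, p) = -7/10 (I(r, p) = 7/(-9 + 1/(-7 + 6)) = 7/(-9 + 1/(-1)) = 7/(-9 - 1) = 7/(-10) = 7*(-1/10) = -7/10)
L(g) = -7/10
n(Y, E) = -7 + Y (n(Y, E) = -5 + ((Y + 4) - 1*6) = -5 + ((4 + Y) - 6) = -5 + (-2 + Y) = -7 + Y)
M(N) = -3*N/(-7 + N)
sqrt(M(102) + L(11 - 1*(-59))) = sqrt(-3*102/(-7 + 102) - 7/10) = sqrt(-3*102/95 - 7/10) = sqrt(-3*102*1/95 - 7/10) = sqrt(-306/95 - 7/10) = sqrt(-149/38) = I*sqrt(5662)/38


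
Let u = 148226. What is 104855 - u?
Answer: -43371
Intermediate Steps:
104855 - u = 104855 - 1*148226 = 104855 - 148226 = -43371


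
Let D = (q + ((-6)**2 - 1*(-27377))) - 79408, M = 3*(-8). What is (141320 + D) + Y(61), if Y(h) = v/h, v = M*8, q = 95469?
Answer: 11272242/61 ≈ 1.8479e+5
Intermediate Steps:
M = -24
v = -192 (v = -24*8 = -192)
Y(h) = -192/h
D = 43474 (D = (95469 + ((-6)**2 - 1*(-27377))) - 79408 = (95469 + (36 + 27377)) - 79408 = (95469 + 27413) - 79408 = 122882 - 79408 = 43474)
(141320 + D) + Y(61) = (141320 + 43474) - 192/61 = 184794 - 192*1/61 = 184794 - 192/61 = 11272242/61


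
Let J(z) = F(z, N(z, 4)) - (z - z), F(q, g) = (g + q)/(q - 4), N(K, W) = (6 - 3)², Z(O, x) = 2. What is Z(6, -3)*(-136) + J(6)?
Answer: -529/2 ≈ -264.50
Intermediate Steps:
N(K, W) = 9 (N(K, W) = 3² = 9)
F(q, g) = (g + q)/(-4 + q)
J(z) = (9 + z)/(-4 + z) (J(z) = (9 + z)/(-4 + z) - (z - z) = (9 + z)/(-4 + z) - 1*0 = (9 + z)/(-4 + z) + 0 = (9 + z)/(-4 + z))
Z(6, -3)*(-136) + J(6) = 2*(-136) + (9 + 6)/(-4 + 6) = -272 + 15/2 = -529/2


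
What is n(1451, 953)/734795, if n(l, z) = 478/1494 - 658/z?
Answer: -263759/523093947345 ≈ -5.0423e-7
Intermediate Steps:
n(l, z) = 239/747 - 658/z (n(l, z) = 478*(1/1494) - 658/z = 239/747 - 658/z)
n(1451, 953)/734795 = (239/747 - 658/953)/734795 = (239/747 - 658*1/953)*(1/734795) = (239/747 - 658/953)*(1/734795) = -263759/711891*1/734795 = -263759/523093947345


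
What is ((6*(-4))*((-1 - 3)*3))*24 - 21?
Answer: 6891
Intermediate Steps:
((6*(-4))*((-1 - 3)*3))*24 - 21 = -(-96)*3*24 - 21 = -24*(-12)*24 - 21 = 288*24 - 21 = 6912 - 21 = 6891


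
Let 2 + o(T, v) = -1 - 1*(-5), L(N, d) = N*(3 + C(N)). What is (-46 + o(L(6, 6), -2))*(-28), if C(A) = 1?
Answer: 1232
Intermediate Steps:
L(N, d) = 4*N (L(N, d) = N*(3 + 1) = N*4 = 4*N)
o(T, v) = 2 (o(T, v) = -2 + (-1 - 1*(-5)) = -2 + (-1 + 5) = -2 + 4 = 2)
(-46 + o(L(6, 6), -2))*(-28) = (-46 + 2)*(-28) = -44*(-28) = 1232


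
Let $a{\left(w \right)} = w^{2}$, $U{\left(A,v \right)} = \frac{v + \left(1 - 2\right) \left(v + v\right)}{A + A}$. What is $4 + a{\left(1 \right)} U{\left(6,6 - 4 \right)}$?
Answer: $\frac{23}{6} \approx 3.8333$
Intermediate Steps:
$U{\left(A,v \right)} = - \frac{v}{2 A}$ ($U{\left(A,v \right)} = \frac{v - 2 v}{2 A} = \left(v - 2 v\right) \frac{1}{2 A} = - v \frac{1}{2 A} = - \frac{v}{2 A}$)
$4 + a{\left(1 \right)} U{\left(6,6 - 4 \right)} = 4 + 1^{2} \left(- \frac{6 - 4}{2 \cdot 6}\right) = 4 + 1 \left(\left(- \frac{1}{2}\right) 2 \cdot \frac{1}{6}\right) = 4 + 1 \left(- \frac{1}{6}\right) = 4 - \frac{1}{6} = \frac{23}{6}$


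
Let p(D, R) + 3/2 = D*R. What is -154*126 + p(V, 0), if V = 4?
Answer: -38811/2 ≈ -19406.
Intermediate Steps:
p(D, R) = -3/2 + D*R
-154*126 + p(V, 0) = -154*126 + (-3/2 + 4*0) = -19404 + (-3/2 + 0) = -19404 - 3/2 = -38811/2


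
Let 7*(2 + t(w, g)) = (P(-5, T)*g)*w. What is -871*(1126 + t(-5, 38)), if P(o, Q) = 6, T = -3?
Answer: -5860088/7 ≈ -8.3716e+5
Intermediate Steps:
t(w, g) = -2 + 6*g*w/7 (t(w, g) = -2 + ((6*g)*w)/7 = -2 + (6*g*w)/7 = -2 + 6*g*w/7)
-871*(1126 + t(-5, 38)) = -871*(1126 + (-2 + (6/7)*38*(-5))) = -871*(1126 + (-2 - 1140/7)) = -871*(1126 - 1154/7) = -871*6728/7 = -5860088/7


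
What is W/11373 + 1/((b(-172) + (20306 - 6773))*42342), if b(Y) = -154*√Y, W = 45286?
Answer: 119665564857939167/30052476892325802 + 154*I*√43/3963660893211 ≈ 3.9819 + 2.5478e-10*I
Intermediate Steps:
W/11373 + 1/((b(-172) + (20306 - 6773))*42342) = 45286/11373 + 1/((-308*I*√43 + (20306 - 6773))*42342) = 45286*(1/11373) + (1/42342)/(-308*I*√43 + 13533) = 45286/11373 + (1/42342)/(-308*I*√43 + 13533) = 45286/11373 + (1/42342)/(13533 - 308*I*√43) = 45286/11373 + 1/(42342*(13533 - 308*I*√43))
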